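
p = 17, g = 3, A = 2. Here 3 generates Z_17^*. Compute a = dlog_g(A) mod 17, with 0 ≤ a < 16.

14

Successive powers of 3 modulo 17:
  3^0=1  3^1=3  3^2=9  3^3=10  3^4=13  3^5=5
  3^6=15  3^7=11  3^8=16  3^9=14  3^10=8  3^11=7
  3^12=4  3^13=12  3^14=2
So 3^14 ≡ 2 (mod 17), giving a = 14.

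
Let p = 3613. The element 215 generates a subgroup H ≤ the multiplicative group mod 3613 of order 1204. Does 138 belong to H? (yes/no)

138 ∈ ⟨215⟩ iff 138^1204 ≡ 1 (mod 3613), since |⟨215⟩| = 1204.
138^1204 mod 3613 = 1.
Since 1 = 1, 138 lies in the subgroup.

yes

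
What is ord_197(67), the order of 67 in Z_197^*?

196

The order of 67 must divide p − 1 = 196 = 2^2 · 7^2.
Divisors: 1, 2, 4, 7, 14, 28, 49, 98, 196.
Check each in increasing order: 67^1 ≡ 67;  67^2 ≡ 155;  67^4 ≡ 188;  67^7 ≡ 110;  67^14 ≡ 83;  67^28 ≡ 191;  67^49 ≡ 183;  67^98 ≡ 196;  67^196 ≡ 1.
Smallest exponent giving 1 is 196.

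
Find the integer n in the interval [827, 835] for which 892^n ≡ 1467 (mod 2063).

Compute 892^827 mod 2063 = 1784, then multiply by 892 repeatedly:
  892^827=1784  892^828=755  892^829=922  892^830=1350  892^831=1471
  892^832=64  892^833=1387  892^834=1467
Found 1467 at exponent 834.

834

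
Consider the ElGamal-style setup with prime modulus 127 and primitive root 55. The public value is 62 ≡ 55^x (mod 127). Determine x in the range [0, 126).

Baby-step giant-step with m = ceil(sqrt(126)) = 12.
Baby table (55^j mod 127 for j=0..11):
  0:1  1:55  2:104  3:5  4:21  5:12  6:25  7:105
  8:60  9:125  10:17  11:46
Giant step factor: 55^(-12) ≡ 38 (mod 127).
Scan 62·38^i mod 127 for i = 0, 1, …:
  i=0: 62   i=1: 70   i=2: 120   i=3: 115
  i=4: 52   i=5: 71   i=6: 31   i=7: 35
  i=8: 60
Match at i=8, j=8: x = 8·12 + 8 = 104.

104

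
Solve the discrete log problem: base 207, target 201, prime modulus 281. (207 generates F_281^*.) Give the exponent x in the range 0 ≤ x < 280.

138

Baby-step giant-step with m = ceil(sqrt(280)) = 17.
Baby table (207^j mod 281 for j=0..16):
  0:1  1:207  2:137  3:259  4:223  5:77  6:203  7:152
  8:273  9:30  10:28  11:176  12:183  13:227  14:62  15:189
  16:64
Giant step factor: 207^(-17) ≡ 48 (mod 281).
Scan 201·48^i mod 281 for i = 0, 1, …:
  i=0: 201   i=1: 94   i=2: 16   i=3: 206
  i=4: 53   i=5: 15   i=6: 158   i=7: 278
  i=8: 137
Match at i=8, j=2: x = 8·17 + 2 = 138.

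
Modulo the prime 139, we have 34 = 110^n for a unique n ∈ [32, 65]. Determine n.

54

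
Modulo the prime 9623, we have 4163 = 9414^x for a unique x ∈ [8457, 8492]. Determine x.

8468

Compute 9414^8457 mod 9623 = 4817, then multiply by 9414 repeatedly:
  9414^8457=4817  9414^8458=3662  9414^8459=4482  9414^8460=6316  9414^8461=7930
  9414^8462=7409  9414^8463=822  9414^8464=1416  9414^8465=2369  9414^8466=5275
  9414^8467=4170  9414^8468=4163
Found 4163 at exponent 8468.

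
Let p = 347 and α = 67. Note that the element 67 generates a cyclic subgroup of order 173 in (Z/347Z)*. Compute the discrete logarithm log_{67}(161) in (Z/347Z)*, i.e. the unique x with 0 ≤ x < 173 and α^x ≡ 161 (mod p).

Baby-step giant-step with m = ceil(sqrt(173)) = 14.
Baby table (67^j mod 347 for j=0..13):
  0:1  1:67  2:325  3:261  4:137  5:157  6:109  7:16
  8:31  9:342  10:12  11:110  12:83  13:9
Giant step factor: 67^(-14) ≡ 61 (mod 347).
Scan 161·61^i mod 347 for i = 0, 1, …:
  i=0: 161   i=1: 105   i=2: 159   i=3: 330
  i=4: 4   i=5: 244   i=6: 310   i=7: 172
  i=8: 82   i=9: 144   i=10: 109
Match at i=10, j=6: x = 10·14 + 6 = 146.

146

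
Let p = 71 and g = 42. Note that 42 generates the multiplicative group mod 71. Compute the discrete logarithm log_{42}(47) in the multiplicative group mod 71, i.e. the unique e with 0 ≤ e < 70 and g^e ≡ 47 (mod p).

13

Baby-step giant-step with m = ceil(sqrt(70)) = 9.
Baby table (42^j mod 71 for j=0..8):
  0:1  1:42  2:60  3:35  4:50  5:41  6:18  7:46
  8:15
Giant step factor: 42^(-9) ≡ 63 (mod 71).
Scan 47·63^i mod 71 for i = 0, 1, …:
  i=0: 47   i=1: 50
Match at i=1, j=4: e = 1·9 + 4 = 13.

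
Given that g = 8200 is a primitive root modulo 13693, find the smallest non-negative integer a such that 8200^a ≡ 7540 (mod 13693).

Baby-step giant-step with m = ceil(sqrt(13692)) = 118.
Baby table (8200^j mod 13693 for j=0..117):
  0:1  1:8200  2:7370  3:6791  4:10462  5:1755  6:13350  7:8158
  8:5295  9:12190  10:12793  11:527  12:8105  13:8871  14:4984  15:8888
  16:7454  17:10941  18:13357  19:10786  20:2113  21:4955  22:3869  23:12812
  24:5704  25:11205  26:970  27:12060  28:1154  29:937  30:1627  31:4418
  32:9615  33:12399  34:1275  35:7241  36:3352  37:4549  38:2068  39:5666
  40:851  41:8463  42:476  43:695  44:2712  45:968  46:9353  47:107
  48:1048  49:8089  50:908  51:10301  52:9776  53:4378  54:10247  55:5152
  56:3495  57:13244  58:1617  59:4576  60:4380  61:12954  62:6199  63:3384
  64:6782  65:5127  66:3890  67:7003  68:9851  69:3193  70:1584  71:7836
  72:7644  73:7939  74:3278  75:241  76:4408  77:9773  78:7164  79:1830
  80:12165  81:13188  82:7979  83:2646  84:7488  85:2188  86:3770  87:8899
  88:1803  89:9853  90:5900  91:2631  92:7725  93:1182  94:11449  95:2592
  96:2864  97:1305  98:6767  99:5364  100:2884  101:989  102:3544  103:4254
  104:6729  105:8703  106:10377  107:3098  108:3085  109:6029  110:6070  111:13638
  112:869  113:5440  114:9899  115:13389  116:13019  117:5172
Giant step factor: 8200^(-118) ≡ 11871 (mod 13693).
Scan 7540·11871^i mod 13693 for i = 0, 1, …:
  i=0: 7540   i=1: 9892   i=2: 10457   i=3: 8002
  i=4: 3401   i=5: 6307   i=6: 10766   i=7: 6417
  i=8: 2048   i=9: 6733     …   i=45: 13170
  i=46: 8089
Match at i=46, j=49: a = 46·118 + 49 = 5477.

5477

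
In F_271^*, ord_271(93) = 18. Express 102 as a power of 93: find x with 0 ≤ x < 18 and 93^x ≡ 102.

17

Successive powers of 93 modulo 271:
  93^0=1  93^1=93  93^2=248  93^3=29  93^4=258  93^5=146
  93^6=28  93^7=165  93^8=169  93^9=270  93^10=178  93^11=23
  93^12=242  93^13=13  93^14=125  93^15=243  93^16=106  93^17=102
So 93^17 ≡ 102 (mod 271), giving x = 17.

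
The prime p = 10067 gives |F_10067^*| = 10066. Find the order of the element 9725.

10066

The order of 9725 must divide p − 1 = 10066 = 2 · 7 · 719.
Divisors: 1, 2, 7, 14, 719, 1438, 5033, 10066.
Check each in increasing order: 9725^1 ≡ 9725;  9725^2 ≡ 6227;  9725^7 ≡ 1370;  9725^14 ≡ 4438;  9725^719 ≡ 9711;  9725^1438 ≡ 5932;  9725^5033 ≡ 10066;  9725^10066 ≡ 1.
Smallest exponent giving 1 is 10066.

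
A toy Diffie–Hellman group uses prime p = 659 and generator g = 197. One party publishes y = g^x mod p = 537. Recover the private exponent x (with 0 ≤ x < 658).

Baby-step giant-step with m = ceil(sqrt(658)) = 26.
Baby table (197^j mod 659 for j=0..25):
  0:1  1:197  2:587  3:314  4:571  5:457  6:405  7:46
  8:495  9:642  10:605  11:565  12:593  13:178  14:139  15:364
  16:536  17:152  18:289  19:259  20:280  21:463  22:269  23:273
  24:402  25:114
Giant step factor: 197^(-26) ≡ 621 (mod 659).
Scan 537·621^i mod 659 for i = 0, 1, …:
  i=0: 537   i=1: 23   i=2: 444   i=3: 262
  i=4: 588   i=5: 62   i=6: 280
Match at i=6, j=20: x = 6·26 + 20 = 176.

176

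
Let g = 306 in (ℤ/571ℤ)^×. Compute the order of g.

The order of 306 must divide p − 1 = 570 = 2 · 3 · 5 · 19.
Divisors: 1, 2, 3, 5, 6, 10, 15, 19, 30, 38, 57, 95, 114, 190, 285, 570.
Check each in increasing order: 306^1 ≡ 306;  306^2 ≡ 563;  306^3 ≡ 407;  306^5 ≡ 170;  306^6 ≡ 59;  306^10 ≡ 350;  306^15 ≡ 116;  306^19 ≡ 1.
Smallest exponent giving 1 is 19.

19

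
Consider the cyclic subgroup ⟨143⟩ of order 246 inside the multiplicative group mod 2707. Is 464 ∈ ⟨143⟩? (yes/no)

no

464 ∈ ⟨143⟩ iff 464^246 ≡ 1 (mod 2707), since |⟨143⟩| = 246.
464^246 mod 2707 = 235.
Since 235 ≠ 1, 464 does not lie in the subgroup.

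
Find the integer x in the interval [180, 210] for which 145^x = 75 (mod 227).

Compute 145^180 mod 227 = 44, then multiply by 145 repeatedly:
  145^180=44  145^181=24  145^182=75
Found 75 at exponent 182.

182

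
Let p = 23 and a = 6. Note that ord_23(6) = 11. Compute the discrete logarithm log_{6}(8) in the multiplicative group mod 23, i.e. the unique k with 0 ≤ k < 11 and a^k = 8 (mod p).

4

Successive powers of 6 modulo 23:
  6^0=1  6^1=6  6^2=13  6^3=9  6^4=8
So 6^4 ≡ 8 (mod 23), giving k = 4.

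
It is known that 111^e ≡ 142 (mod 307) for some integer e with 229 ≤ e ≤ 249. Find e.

Compute 111^229 mod 307 = 22, then multiply by 111 repeatedly:
  111^229=22  111^230=293  111^231=288  111^232=40  111^233=142
Found 142 at exponent 233.

233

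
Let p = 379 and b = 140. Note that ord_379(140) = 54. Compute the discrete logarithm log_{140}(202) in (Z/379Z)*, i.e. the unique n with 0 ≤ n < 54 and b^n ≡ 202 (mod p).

Successive powers of 140 modulo 379:
  140^0=1  140^1=140  140^2=271  140^3=40  140^4=294  140^5=228
  140^6=84  140^7=11  140^8=24  140^9=328  140^10=61  140^11=202
So 140^11 ≡ 202 (mod 379), giving n = 11.

11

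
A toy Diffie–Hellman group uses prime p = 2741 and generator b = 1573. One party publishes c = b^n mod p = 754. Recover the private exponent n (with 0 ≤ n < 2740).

2433

Baby-step giant-step with m = ceil(sqrt(2740)) = 53.
Baby table (1573^j mod 2741 for j=0..52):
  0:1  1:1573  2:1947  3:934  4:6  5:1215  6:718  7:122
  8:36  9:1808  10:1567  11:732  12:216  13:2625  14:1179  15:1651
  16:1296  17:2045  18:1592  19:1683  20:2294  21:1306  22:1329  23:1875
  24:59  25:2354  26:2492  27:286  28:354  29:419  30:1247  31:1716
  32:2124  33:2514  34:2000  35:2073  36:1780  37:1379  38:1036  39:1474
  40:2457  41:51  42:734  43:621  44:1037  45:306  46:1663  47:985
  48:740  49:1836  50:1755  51:428  52:1699
Giant step factor: 1573^(-53) ≡ 369 (mod 2741).
Scan 754·369^i mod 2741 for i = 0, 1, …:
  i=0: 754   i=1: 1385   i=2: 1239   i=3: 2185
  i=4: 411   i=5: 904   i=6: 1915   i=7: 2198
  i=8: 2467   i=9: 311     …   i=44: 106
  i=45: 740
Match at i=45, j=48: n = 45·53 + 48 = 2433.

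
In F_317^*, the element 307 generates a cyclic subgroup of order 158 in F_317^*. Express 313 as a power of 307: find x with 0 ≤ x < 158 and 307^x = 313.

Baby-step giant-step with m = ceil(sqrt(158)) = 13.
Baby table (307^j mod 317 for j=0..12):
  0:1  1:307  2:100  3:268  4:173  5:172  6:182  7:82
  8:131  9:275  10:103  11:238  12:156
Giant step factor: 307^(-13) ≡ 279 (mod 317).
Scan 313·279^i mod 317 for i = 0, 1, …:
  i=0: 313   i=1: 152   i=2: 247   i=3: 124
  i=4: 43   i=5: 268
Match at i=5, j=3: x = 5·13 + 3 = 68.

68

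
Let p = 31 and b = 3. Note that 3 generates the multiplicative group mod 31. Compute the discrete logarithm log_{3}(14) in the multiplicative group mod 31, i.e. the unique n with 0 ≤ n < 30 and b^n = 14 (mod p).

22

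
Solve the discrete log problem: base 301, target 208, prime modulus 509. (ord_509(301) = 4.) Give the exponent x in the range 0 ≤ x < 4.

Successive powers of 301 modulo 509:
  301^0=1  301^1=301  301^2=508  301^3=208
So 301^3 ≡ 208 (mod 509), giving x = 3.

3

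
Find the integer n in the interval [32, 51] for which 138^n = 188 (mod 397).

Compute 138^32 mod 397 = 249, then multiply by 138 repeatedly:
  138^32=249  138^33=220  138^34=188
Found 188 at exponent 34.

34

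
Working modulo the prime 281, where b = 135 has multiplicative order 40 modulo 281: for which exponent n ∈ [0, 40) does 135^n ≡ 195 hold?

4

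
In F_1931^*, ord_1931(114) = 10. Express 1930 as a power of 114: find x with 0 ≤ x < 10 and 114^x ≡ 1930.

5

Successive powers of 114 modulo 1931:
  114^0=1  114^1=114  114^2=1410  114^3=467  114^4=1101  114^5=1930
So 114^5 ≡ 1930 (mod 1931), giving x = 5.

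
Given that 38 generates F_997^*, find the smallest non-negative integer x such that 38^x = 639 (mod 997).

778

Baby-step giant-step with m = ceil(sqrt(996)) = 32.
Baby table (38^j mod 997 for j=0..31):
  0:1  1:38  2:447  3:37  4:409  5:587  6:372  7:178
  8:782  9:803  10:604  11:21  12:798  13:414  14:777  15:613
  16:363  17:833  18:747  19:470  20:911  21:720  22:441  23:806
  24:718  25:365  26:909  27:644  28:544  29:732  30:897  31:188
Giant step factor: 38^(-32) ≡ 284 (mod 997).
Scan 639·284^i mod 997 for i = 0, 1, …:
  i=0: 639   i=1: 22   i=2: 266   i=3: 769
  i=4: 53   i=5: 97   i=6: 629   i=7: 173
  i=8: 279   i=9: 473     …   i=23: 957
  i=24: 604
Match at i=24, j=10: x = 24·32 + 10 = 778.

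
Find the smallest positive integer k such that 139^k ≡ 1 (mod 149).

148

The order of 139 must divide p − 1 = 148 = 2^2 · 37.
Divisors: 1, 2, 4, 37, 74, 148.
Check each in increasing order: 139^1 ≡ 139;  139^2 ≡ 100;  139^4 ≡ 17;  139^37 ≡ 44;  139^74 ≡ 148;  139^148 ≡ 1.
Smallest exponent giving 1 is 148.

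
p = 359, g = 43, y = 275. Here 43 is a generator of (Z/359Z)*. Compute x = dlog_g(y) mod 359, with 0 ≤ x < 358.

256

Baby-step giant-step with m = ceil(sqrt(358)) = 19.
Baby table (43^j mod 359 for j=0..18):
  0:1  1:43  2:54  3:168  4:44  5:97  6:222  7:212
  8:141  9:319  10:75  11:353  12:101  13:35  14:69  15:95
  16:136  17:104  18:164
Giant step factor: 43^(-19) ≡ 244 (mod 359).
Scan 275·244^i mod 359 for i = 0, 1, …:
  i=0: 275   i=1: 326   i=2: 205   i=3: 119
  i=4: 316   i=5: 278   i=6: 340   i=7: 31
  i=8: 25   i=9: 356   i=10: 345   i=11: 174
  i=12: 94   i=13: 319
Match at i=13, j=9: x = 13·19 + 9 = 256.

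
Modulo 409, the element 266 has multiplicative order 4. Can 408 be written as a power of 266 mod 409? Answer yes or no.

⟨266⟩ has order 4; its elements mod 409 are {1, 143, 266, 408}.
408 is in this set.

yes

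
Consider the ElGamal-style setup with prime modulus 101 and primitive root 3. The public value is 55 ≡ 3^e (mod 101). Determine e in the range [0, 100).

Baby-step giant-step with m = ceil(sqrt(100)) = 10.
Baby table (3^j mod 101 for j=0..9):
  0:1  1:3  2:9  3:27  4:81  5:41  6:22  7:66
  8:97  9:89
Giant step factor: 3^(-10) ≡ 14 (mod 101).
Scan 55·14^i mod 101 for i = 0, 1, …:
  i=0: 55   i=1: 63   i=2: 74   i=3: 26
  i=4: 61   i=5: 46   i=6: 38   i=7: 27
Match at i=7, j=3: e = 7·10 + 3 = 73.

73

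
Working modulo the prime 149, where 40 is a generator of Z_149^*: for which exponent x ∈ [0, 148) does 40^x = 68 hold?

98

Baby-step giant-step with m = ceil(sqrt(148)) = 13.
Baby table (40^j mod 149 for j=0..12):
  0:1  1:40  2:110  3:79  4:31  5:48  6:132  7:65
  8:67  9:147  10:69  11:78  12:140
Giant step factor: 40^(-13) ≡ 12 (mod 149).
Scan 68·12^i mod 149 for i = 0, 1, …:
  i=0: 68   i=1: 71   i=2: 107   i=3: 92
  i=4: 61   i=5: 136   i=6: 142   i=7: 65
Match at i=7, j=7: x = 7·13 + 7 = 98.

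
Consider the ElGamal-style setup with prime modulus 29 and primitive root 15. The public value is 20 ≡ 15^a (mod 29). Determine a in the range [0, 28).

4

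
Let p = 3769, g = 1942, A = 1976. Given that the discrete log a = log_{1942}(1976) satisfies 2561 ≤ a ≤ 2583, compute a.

2566

Compute 1942^2561 mod 3769 = 2456, then multiply by 1942 repeatedly:
  1942^2561=2456  1942^2562=1767  1942^2563=1724  1942^2564=1136  1942^2565=1247
  1942^2566=1976
Found 1976 at exponent 2566.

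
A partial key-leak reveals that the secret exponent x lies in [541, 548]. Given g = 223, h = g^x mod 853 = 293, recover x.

Compute 223^541 mod 853 = 336, then multiply by 223 repeatedly:
  223^541=336  223^542=717  223^543=380  223^544=293
Found 293 at exponent 544.

544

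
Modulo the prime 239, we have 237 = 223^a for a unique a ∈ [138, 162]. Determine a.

149

Compute 223^138 mod 239 = 170, then multiply by 223 repeatedly:
  223^138=170  223^139=148  223^140=22  223^141=126  223^142=135
  223^143=230  223^144=144  223^145=86  223^146=58  223^147=28
  223^148=30  223^149=237
Found 237 at exponent 149.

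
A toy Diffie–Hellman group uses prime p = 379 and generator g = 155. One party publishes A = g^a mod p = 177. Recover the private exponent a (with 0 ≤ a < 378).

Baby-step giant-step with m = ceil(sqrt(378)) = 20.
Baby table (155^j mod 379 for j=0..19):
  0:1  1:155  2:148  3:200  4:301  5:38  6:205  7:318
  8:20  9:68  10:307  11:210  12:335  13:2  14:310  15:296
  16:21  17:223  18:76  19:31
Giant step factor: 155^(-20) ≡ 146 (mod 379).
Scan 177·146^i mod 379 for i = 0, 1, …:
  i=0: 177   i=1: 70   i=2: 366   i=3: 376
  i=4: 320   i=5: 103   i=6: 257   i=7: 1
Match at i=7, j=0: a = 7·20 + 0 = 140.

140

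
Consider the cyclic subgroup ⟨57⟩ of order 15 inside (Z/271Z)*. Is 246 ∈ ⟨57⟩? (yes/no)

⟨57⟩ has order 15; its elements mod 271 are {1, 9, 10, 28, 57, 81, 87, 90, 100, 187, 241, 242, 244, 252, 268}.
246 is not in this set.

no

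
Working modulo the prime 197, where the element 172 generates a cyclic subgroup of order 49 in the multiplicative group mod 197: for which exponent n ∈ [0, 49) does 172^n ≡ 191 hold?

28

Baby-step giant-step with m = ceil(sqrt(49)) = 7.
Baby table (172^j mod 197 for j=0..6):
  0:1  1:172  2:34  3:135  4:171  5:59  6:101
Giant step factor: 172^(-7) ≡ 104 (mod 197).
Scan 191·104^i mod 197 for i = 0, 1, …:
  i=0: 191   i=1: 164   i=2: 114   i=3: 36
  i=4: 1
Match at i=4, j=0: n = 4·7 + 0 = 28.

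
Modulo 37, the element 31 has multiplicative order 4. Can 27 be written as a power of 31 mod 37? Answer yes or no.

no

⟨31⟩ has order 4; its elements mod 37 are {1, 6, 31, 36}.
27 is not in this set.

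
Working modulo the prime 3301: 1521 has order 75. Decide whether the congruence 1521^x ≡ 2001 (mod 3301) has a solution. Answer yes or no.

no

2001 ∈ ⟨1521⟩ iff 2001^75 ≡ 1 (mod 3301), since |⟨1521⟩| = 75.
2001^75 mod 3301 = 3300.
Since 3300 ≠ 1, 2001 does not lie in the subgroup.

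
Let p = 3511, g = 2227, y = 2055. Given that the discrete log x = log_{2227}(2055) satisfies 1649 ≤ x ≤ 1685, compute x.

1656

Compute 2227^1649 mod 3511 = 815, then multiply by 2227 repeatedly:
  2227^1649=815  2227^1650=3329  2227^1651=1962  2227^1652=1690  2227^1653=3349
  2227^1654=859  2227^1655=3009  2227^1656=2055
Found 2055 at exponent 1656.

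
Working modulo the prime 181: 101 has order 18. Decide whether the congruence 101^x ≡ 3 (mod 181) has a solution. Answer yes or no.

no

⟨101⟩ has order 18; its elements mod 181 are {1, 39, 43, 48, 49, 62, 65, 73, 80, 101, 108, 116, 119, 132, 133, 138, 142, 180}.
3 is not in this set.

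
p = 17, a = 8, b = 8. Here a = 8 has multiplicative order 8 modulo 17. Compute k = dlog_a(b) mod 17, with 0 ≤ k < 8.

1

Successive powers of 8 modulo 17:
  8^0=1  8^1=8
So 8^1 ≡ 8 (mod 17), giving k = 1.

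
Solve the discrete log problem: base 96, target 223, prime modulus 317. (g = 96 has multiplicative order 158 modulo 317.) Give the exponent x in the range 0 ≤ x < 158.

142

Baby-step giant-step with m = ceil(sqrt(158)) = 13.
Baby table (96^j mod 317 for j=0..12):
  0:1  1:96  2:23  3:306  4:212  5:64  6:121  7:204
  8:247  9:254  10:292  11:136  12:59
Giant step factor: 96^(-13) ≡ 83 (mod 317).
Scan 223·83^i mod 317 for i = 0, 1, …:
  i=0: 223   i=1: 123   i=2: 65   i=3: 6
  i=4: 181   i=5: 124   i=6: 148   i=7: 238
  i=8: 100   i=9: 58   i=10: 59
Match at i=10, j=12: x = 10·13 + 12 = 142.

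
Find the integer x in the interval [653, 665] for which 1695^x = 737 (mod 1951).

Compute 1695^653 mod 1951 = 737, then multiply by 1695 repeatedly:
  1695^653=737
Found 737 at exponent 653.

653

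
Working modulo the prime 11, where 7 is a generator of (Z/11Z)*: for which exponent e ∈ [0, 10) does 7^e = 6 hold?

Successive powers of 7 modulo 11:
  7^0=1  7^1=7  7^2=5  7^3=2  7^4=3  7^5=10
  7^6=4  7^7=6
So 7^7 ≡ 6 (mod 11), giving e = 7.

7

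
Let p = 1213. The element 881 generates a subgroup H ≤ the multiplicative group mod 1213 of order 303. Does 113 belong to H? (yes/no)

yes

113 ∈ ⟨881⟩ iff 113^303 ≡ 1 (mod 1213), since |⟨881⟩| = 303.
113^303 mod 1213 = 1.
Since 1 = 1, 113 lies in the subgroup.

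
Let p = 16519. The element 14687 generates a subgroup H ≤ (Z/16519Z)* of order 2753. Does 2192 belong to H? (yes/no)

2192 ∈ ⟨14687⟩ iff 2192^2753 ≡ 1 (mod 16519), since |⟨14687⟩| = 2753.
2192^2753 mod 16519 = 5464.
Since 5464 ≠ 1, 2192 does not lie in the subgroup.

no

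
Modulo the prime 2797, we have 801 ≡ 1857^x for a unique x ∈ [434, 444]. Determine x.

Compute 1857^434 mod 2797 = 995, then multiply by 1857 repeatedly:
  1857^434=995  1857^435=1695  1857^436=990  1857^437=801
Found 801 at exponent 437.

437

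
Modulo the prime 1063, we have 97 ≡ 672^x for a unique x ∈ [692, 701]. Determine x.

700

Compute 672^692 mod 1063 = 19, then multiply by 672 repeatedly:
  672^692=19  672^693=12  672^694=623  672^695=897  672^696=63
  672^697=879  672^698=723  672^699=65  672^700=97
Found 97 at exponent 700.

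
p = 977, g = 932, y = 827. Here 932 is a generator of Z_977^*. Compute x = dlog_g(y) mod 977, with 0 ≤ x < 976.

7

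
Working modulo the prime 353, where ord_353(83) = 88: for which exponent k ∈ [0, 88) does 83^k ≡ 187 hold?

Successive powers of 83 modulo 353:
  83^0=1  83^1=83  83^2=182  83^3=280  83^4=295  83^5=128
  83^6=34  83^7=351  83^8=187
So 83^8 ≡ 187 (mod 353), giving k = 8.

8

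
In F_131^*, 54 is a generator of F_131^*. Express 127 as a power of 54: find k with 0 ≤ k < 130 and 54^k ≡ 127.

Baby-step giant-step with m = ceil(sqrt(130)) = 12.
Baby table (54^j mod 131 for j=0..11):
  0:1  1:54  2:34  3:2  4:108  5:68  6:4  7:85
  8:5  9:8  10:39  11:10
Giant step factor: 54^(-12) ≡ 41 (mod 131).
Scan 127·41^i mod 131 for i = 0, 1, …:
  i=0: 127   i=1: 98   i=2: 88   i=3: 71
  i=4: 29   i=5: 10
Match at i=5, j=11: k = 5·12 + 11 = 71.

71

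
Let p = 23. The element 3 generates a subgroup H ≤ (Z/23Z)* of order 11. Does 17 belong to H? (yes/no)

⟨3⟩ has order 11; its elements mod 23 are {1, 2, 3, 4, 6, 8, 9, 12, 13, 16, 18}.
17 is not in this set.

no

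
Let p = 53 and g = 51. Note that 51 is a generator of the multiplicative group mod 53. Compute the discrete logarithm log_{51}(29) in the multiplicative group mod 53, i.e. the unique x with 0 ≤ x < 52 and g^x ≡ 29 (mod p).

46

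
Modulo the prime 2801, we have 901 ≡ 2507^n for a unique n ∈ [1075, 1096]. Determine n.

Compute 2507^1075 mod 2801 = 2393, then multiply by 2507 repeatedly:
  2507^1075=2393  2507^1076=2310  2507^1077=1503  2507^1078=676  2507^1079=127
  2507^1080=1876  2507^1081=253  2507^1082=1245  2507^1083=901
Found 901 at exponent 1083.

1083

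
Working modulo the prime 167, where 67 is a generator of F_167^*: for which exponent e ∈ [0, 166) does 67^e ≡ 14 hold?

8

Baby-step giant-step with m = ceil(sqrt(166)) = 13.
Baby table (67^j mod 167 for j=0..12):
  0:1  1:67  2:147  3:163  4:66  5:80  6:16  7:70
  8:14  9:103  10:54  11:111  12:89
Giant step factor: 67^(-13) ≡ 92 (mod 167).
Scan 14·92^i mod 167 for i = 0, 1, …:
  i=0: 14
Match at i=0, j=8: e = 0·13 + 8 = 8.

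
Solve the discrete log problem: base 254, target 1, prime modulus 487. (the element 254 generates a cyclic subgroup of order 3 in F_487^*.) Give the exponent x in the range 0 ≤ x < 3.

Successive powers of 254 modulo 487:
  254^0=1
So 254^0 ≡ 1 (mod 487), giving x = 0.

0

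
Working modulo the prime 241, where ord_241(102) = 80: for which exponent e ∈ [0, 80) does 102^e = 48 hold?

Baby-step giant-step with m = ceil(sqrt(80)) = 9.
Baby table (102^j mod 241 for j=0..8):
  0:1  1:102  2:41  3:85  4:235  5:111  6:236  7:213
  8:36
Giant step factor: 102^(-9) ≡ 148 (mod 241).
Scan 48·148^i mod 241 for i = 0, 1, …:
  i=0: 48   i=1: 115   i=2: 150   i=3: 28
  i=4: 47   i=5: 208   i=6: 177   i=7: 168
  i=8: 41
Match at i=8, j=2: e = 8·9 + 2 = 74.

74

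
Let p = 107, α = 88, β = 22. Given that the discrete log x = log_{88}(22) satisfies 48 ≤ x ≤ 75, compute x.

Compute 88^48 mod 107 = 9, then multiply by 88 repeatedly:
  88^48=9  88^49=43  88^50=39  88^51=8  88^52=62
  88^53=106  88^54=19  88^55=67  88^56=11  88^57=5
  88^58=12  88^59=93  88^60=52  88^61=82  88^62=47
  88^63=70  88^64=61  88^65=18  88^66=86  88^67=78
  88^68=16  88^69=17  88^70=105  88^71=38  88^72=27
  88^73=22
Found 22 at exponent 73.

73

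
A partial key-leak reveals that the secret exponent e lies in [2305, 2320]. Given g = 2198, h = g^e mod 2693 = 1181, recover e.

Compute 2198^2305 mod 2693 = 98, then multiply by 2198 repeatedly:
  2198^2305=98  2198^2306=2657  2198^2307=1662  2198^2308=1368  2198^2309=1476
  2198^2310=1876  2198^2311=465  2198^2312=1423  2198^2313=1181
Found 1181 at exponent 2313.

2313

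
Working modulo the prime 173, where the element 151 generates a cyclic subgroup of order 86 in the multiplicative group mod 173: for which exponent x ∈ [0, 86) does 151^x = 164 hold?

56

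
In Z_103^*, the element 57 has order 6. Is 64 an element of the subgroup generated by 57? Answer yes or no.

⟨57⟩ has order 6; its elements mod 103 are {1, 46, 47, 56, 57, 102}.
64 is not in this set.

no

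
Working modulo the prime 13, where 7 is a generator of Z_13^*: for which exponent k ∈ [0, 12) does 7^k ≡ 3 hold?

Successive powers of 7 modulo 13:
  7^0=1  7^1=7  7^2=10  7^3=5  7^4=9  7^5=11
  7^6=12  7^7=6  7^8=3
So 7^8 ≡ 3 (mod 13), giving k = 8.

8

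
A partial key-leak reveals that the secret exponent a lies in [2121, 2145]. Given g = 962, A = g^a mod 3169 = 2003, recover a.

Compute 962^2121 mod 3169 = 2320, then multiply by 962 repeatedly:
  962^2121=2320  962^2122=864  962^2123=890  962^2124=550  962^2125=3046
  962^2126=2096  962^2127=868  962^2128=1569  962^2129=934  962^2130=1681
  962^2131=932  962^2132=2926  962^2133=740  962^2134=2024  962^2135=1322
  962^2136=995  962^2137=152  962^2138=450  962^2139=1916  962^2140=2003
Found 2003 at exponent 2140.

2140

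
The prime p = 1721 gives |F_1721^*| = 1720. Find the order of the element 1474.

The order of 1474 must divide p − 1 = 1720 = 2^3 · 5 · 43.
Divisors: 1, 2, 4, 5, 8, 10, 20, 40, 43, 86, 172, 215, 344, 430, 860, 1720.
Check each in increasing order: 1474^1 ≡ 1474;  1474^2 ≡ 774;  1474^4 ≡ 168;  1474^5 ≡ 1529;  1474^8 ≡ 688;  1474^10 ≡ 723;  1474^20 ≡ 1266;  1474^40 ≡ 505;  1474^43 ≡ 1489;  1474^86 ≡ 473;  1474^172 ≡ 1720;  1474^215 ≡ 232;  1474^344 ≡ 1.
Smallest exponent giving 1 is 344.

344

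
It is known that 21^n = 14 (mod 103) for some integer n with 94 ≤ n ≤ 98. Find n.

96

Compute 21^94 mod 103 = 36, then multiply by 21 repeatedly:
  21^94=36  21^95=35  21^96=14
Found 14 at exponent 96.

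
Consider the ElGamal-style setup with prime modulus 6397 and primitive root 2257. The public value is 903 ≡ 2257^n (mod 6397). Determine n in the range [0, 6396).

6342

Baby-step giant-step with m = ceil(sqrt(6396)) = 80.
Baby table (2257^j mod 6397 for j=0..79):
  0:1  1:2257  2:2037  3:4463  4:4113  5:994  6:4508  7:3326
  8:3101  9:639  10:2898  11:3052  12:5192  13:5437  14:1863  15:1962
  16:1510  17:4866  18:5310  19:3089  20:5540  21:4042  22:672  23:615
  24:6303  25:5340  26:432  27:2680  28:3595  29:2519  30:4847  31:809
  32:2768  33:3904  34:2659  35:977  36:4521  37:682  38:3994  39:1085
  40:5191  41:3180  42:6223  43:3896  44:3794  45:3872  46:802  47:6160
  48:2439  49:3403  50:4171  51:3960  52:1111  53:6300  54:4966  55:718
  56:2085  57:4050  58:5934  59:4117  60:3625  61:6259  62:1987  63:362
  64:4615  65:1739  66:3562  67:4802  68:1596  69:661  70:1376  71:3087
  72:1026  73:6365  74:4540  75:5183  76:4315  77:2721  78:177  79:2875
Giant step factor: 2257^(-80) ≡ 2090 (mod 6397).
Scan 903·2090^i mod 6397 for i = 0, 1, …:
  i=0: 903   i=1: 155   i=2: 4100   i=3: 3417
  i=4: 2478   i=5: 3847   i=6: 5598   i=7: 6104
  i=8: 1742   i=9: 887     …   i=78: 2553
  i=79: 672
Match at i=79, j=22: n = 79·80 + 22 = 6342.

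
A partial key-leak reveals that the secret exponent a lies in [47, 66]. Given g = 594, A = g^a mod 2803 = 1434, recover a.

61

Compute 594^47 mod 2803 = 696, then multiply by 594 repeatedly:
  594^47=696  594^48=1383  594^49=223  594^50=721  594^51=2218
  594^52=82  594^53=1057  594^54=2789  594^55=93  594^56=1985
  594^57=1830  594^58=2259  594^59=2012  594^60=1050  594^61=1434
Found 1434 at exponent 61.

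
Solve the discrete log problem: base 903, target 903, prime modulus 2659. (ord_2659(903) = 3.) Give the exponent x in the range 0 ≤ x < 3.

Successive powers of 903 modulo 2659:
  903^0=1  903^1=903
So 903^1 ≡ 903 (mod 2659), giving x = 1.

1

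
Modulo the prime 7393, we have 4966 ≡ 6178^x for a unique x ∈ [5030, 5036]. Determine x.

5030

Compute 6178^5030 mod 7393 = 4966, then multiply by 6178 repeatedly:
  6178^5030=4966
Found 4966 at exponent 5030.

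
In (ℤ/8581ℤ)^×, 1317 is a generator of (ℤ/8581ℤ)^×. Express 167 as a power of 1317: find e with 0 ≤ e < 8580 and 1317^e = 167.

Baby-step giant-step with m = ceil(sqrt(8580)) = 93.
Baby table (1317^j mod 8581 for j=0..92):
  0:1  1:1317  2:1127  3:8327  4:141  5:5496  6:4449  7:7091
  8:2719  9:2646  10:896  11:4435  12:5815  13:4103  14:6202  15:7503
  16:4720  17:3596  18:7801  19:2460  20:4783  21:757  22:1573  23:3620
  24:5085  25:3765  26:7268  27:4141  28:4762  29:7424  30:3649  31:373
  32:2124  33:8483  34:8230  35:1107  36:7730  37:3344  38:1995  39:1629
  40:143  41:8130  42:6703  43:6583  44:3001  45:5057  46:1213  47:1455
  48:2672  49:814  50:7994  51:7792  52:7769  53:3221  54:3043  55:304
  56:5642  57:7949  58:13  59:8540  60:6070  61:5279  62:1833  63:2800
  64:6351  65:6373  66:1023  67:74  68:3067  69:6169  70:6947  71:1853
  72:3397  73:3148  74:1293  75:3843  76:7022  77:6237  78:2112  79:1260
  80:3287  81:4155  82:6038  83:6040  84:93  85:2347  86:1839  87:2121
  88:4532  89:4849  90:1869  91:7307  92:4018
Giant step factor: 1317^(-93) ≡ 1697 (mod 8581).
Scan 167·1697^i mod 8581 for i = 0, 1, …:
  i=0: 167   i=1: 226   i=2: 5958   i=3: 2308
  i=4: 3740   i=5: 5421   i=6: 605   i=7: 5546
  i=8: 6786   i=9: 140     …   i=70: 1209
  i=71: 814
Match at i=71, j=49: e = 71·93 + 49 = 6652.

6652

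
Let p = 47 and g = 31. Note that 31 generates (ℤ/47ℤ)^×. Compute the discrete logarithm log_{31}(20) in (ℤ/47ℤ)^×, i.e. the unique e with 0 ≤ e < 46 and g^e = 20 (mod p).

43

Baby-step giant-step with m = ceil(sqrt(46)) = 7.
Baby table (31^j mod 47 for j=0..6):
  0:1  1:31  2:21  3:40  4:18  5:41  6:2
Giant step factor: 31^(-7) ≡ 22 (mod 47).
Scan 20·22^i mod 47 for i = 0, 1, …:
  i=0: 20   i=1: 17   i=2: 45   i=3: 3
  i=4: 19   i=5: 42   i=6: 31
Match at i=6, j=1: e = 6·7 + 1 = 43.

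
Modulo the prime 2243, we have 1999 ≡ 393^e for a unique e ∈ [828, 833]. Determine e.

831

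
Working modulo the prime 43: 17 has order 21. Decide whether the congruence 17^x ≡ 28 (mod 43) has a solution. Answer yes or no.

⟨17⟩ has order 21; its elements mod 43 are {1, 4, 6, 9, 10, 11, 13, 14, 15, 16, 17, 21, 23, 24, 25, 31, 35, 36, 38, 40, 41}.
28 is not in this set.

no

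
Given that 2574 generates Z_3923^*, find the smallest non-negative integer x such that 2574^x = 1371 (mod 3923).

1529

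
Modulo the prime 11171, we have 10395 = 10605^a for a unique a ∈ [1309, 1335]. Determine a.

1328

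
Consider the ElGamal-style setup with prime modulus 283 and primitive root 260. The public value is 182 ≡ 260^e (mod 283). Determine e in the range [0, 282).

217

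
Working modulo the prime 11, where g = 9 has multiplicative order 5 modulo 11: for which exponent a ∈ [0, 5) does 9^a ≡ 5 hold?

Successive powers of 9 modulo 11:
  9^0=1  9^1=9  9^2=4  9^3=3  9^4=5
So 9^4 ≡ 5 (mod 11), giving a = 4.

4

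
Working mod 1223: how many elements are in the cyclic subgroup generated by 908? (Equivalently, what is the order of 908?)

611

The order of 908 must divide p − 1 = 1222 = 2 · 13 · 47.
Divisors: 1, 2, 13, 26, 47, 94, 611, 1222.
Check each in increasing order: 908^1 ≡ 908;  908^2 ≡ 162;  908^13 ≡ 1039;  908^26 ≡ 835;  908^47 ≡ 661;  908^94 ≡ 310;  908^611 ≡ 1.
Smallest exponent giving 1 is 611.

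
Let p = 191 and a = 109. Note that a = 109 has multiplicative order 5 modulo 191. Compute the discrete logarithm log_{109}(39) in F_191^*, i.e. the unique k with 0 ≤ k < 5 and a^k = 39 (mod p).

Successive powers of 109 modulo 191:
  109^0=1  109^1=109  109^2=39
So 109^2 ≡ 39 (mod 191), giving k = 2.

2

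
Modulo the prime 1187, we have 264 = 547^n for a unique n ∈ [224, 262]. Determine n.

237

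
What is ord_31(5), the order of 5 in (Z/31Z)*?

The order of 5 must divide p − 1 = 30 = 2 · 3 · 5.
Divisors: 1, 2, 3, 5, 6, 10, 15, 30.
Check each in increasing order: 5^1 ≡ 5;  5^2 ≡ 25;  5^3 ≡ 1.
Smallest exponent giving 1 is 3.

3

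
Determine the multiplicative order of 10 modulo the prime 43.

The order of 10 must divide p − 1 = 42 = 2 · 3 · 7.
Divisors: 1, 2, 3, 6, 7, 14, 21, 42.
Check each in increasing order: 10^1 ≡ 10;  10^2 ≡ 14;  10^3 ≡ 11;  10^6 ≡ 35;  10^7 ≡ 6;  10^14 ≡ 36;  10^21 ≡ 1.
Smallest exponent giving 1 is 21.

21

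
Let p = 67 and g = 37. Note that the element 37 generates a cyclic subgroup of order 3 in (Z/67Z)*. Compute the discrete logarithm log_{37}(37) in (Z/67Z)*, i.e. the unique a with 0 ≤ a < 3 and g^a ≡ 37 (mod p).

Successive powers of 37 modulo 67:
  37^0=1  37^1=37
So 37^1 ≡ 37 (mod 67), giving a = 1.

1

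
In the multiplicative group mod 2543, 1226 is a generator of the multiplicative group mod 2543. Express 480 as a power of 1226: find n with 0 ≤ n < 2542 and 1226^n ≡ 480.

Baby-step giant-step with m = ceil(sqrt(2542)) = 51.
Baby table (1226^j mod 2543 for j=0..50):
  0:1  1:1226  2:163  3:1484  4:1139  5:307  6:18  7:1724
  8:391  9:1282  10:158  11:440  12:324  13:516  14:1952  15:189
  16:301  17:291  18:746  19:1659  20:2077  21:859  22:332  23:152
  24:713  25:1889  26:1784  27:204  28:890  29:193  30:119  31:943
  32:1596  33:1129  34:762  35:931  36:2142  37:1716  38:755  39:2521
  40:1001  41:1500  42:411  43:372  44:875  45:2147  46:217  47:1570
  48:2312  49:1610  50:492
Giant step factor: 1226^(-51) ≡ 736 (mod 2543).
Scan 480·736^i mod 2543 for i = 0, 1, …:
  i=0: 480   i=1: 2346   i=2: 2502   i=3: 340
  i=4: 1026   i=5: 2408   i=6: 2360   i=7: 91
  i=8: 858   i=9: 824     …   i=19: 840
  i=20: 291
Match at i=20, j=17: n = 20·51 + 17 = 1037.

1037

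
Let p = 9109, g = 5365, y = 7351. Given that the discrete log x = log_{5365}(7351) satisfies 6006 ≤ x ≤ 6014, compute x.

6007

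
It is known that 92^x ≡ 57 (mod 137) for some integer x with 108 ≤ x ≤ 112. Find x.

111

Compute 92^108 mod 137 = 4, then multiply by 92 repeatedly:
  92^108=4  92^109=94  92^110=17  92^111=57
Found 57 at exponent 111.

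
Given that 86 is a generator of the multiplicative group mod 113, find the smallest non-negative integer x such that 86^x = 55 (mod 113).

Baby-step giant-step with m = ceil(sqrt(112)) = 11.
Baby table (86^j mod 113 for j=0..10):
  0:1  1:86  2:51  3:92  4:2  5:59  6:102  7:71
  8:4  9:5  10:91
Giant step factor: 86^(-11) ≡ 39 (mod 113).
Scan 55·39^i mod 113 for i = 0, 1, …:
  i=0: 55   i=1: 111   i=2: 35   i=3: 9
  i=4: 12   i=5: 16   i=6: 59
Match at i=6, j=5: x = 6·11 + 5 = 71.

71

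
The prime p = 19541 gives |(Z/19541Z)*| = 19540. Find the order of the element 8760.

The order of 8760 must divide p − 1 = 19540 = 2^2 · 5 · 977.
Divisors: 1, 2, 4, 5, 10, 20, 977, 1954, 3908, 4885, 9770, 19540.
Check each in increasing order: 8760^1 ≡ 8760;  8760^2 ≡ 93;  8760^4 ≡ 8649;  8760^5 ≡ 4783;  8760^10 ≡ 14119;  8760^20 ≡ 8420;  8760^977 ≡ 3722;  8760^1954 ≡ 18256;  8760^3908 ≡ 9781;  8760^4885 ≡ 19540;  8760^9770 ≡ 1.
Smallest exponent giving 1 is 9770.

9770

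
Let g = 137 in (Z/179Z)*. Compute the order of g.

The order of 137 must divide p − 1 = 178 = 2 · 89.
Divisors: 1, 2, 89, 178.
Check each in increasing order: 137^1 ≡ 137;  137^2 ≡ 153;  137^89 ≡ 178;  137^178 ≡ 1.
Smallest exponent giving 1 is 178.

178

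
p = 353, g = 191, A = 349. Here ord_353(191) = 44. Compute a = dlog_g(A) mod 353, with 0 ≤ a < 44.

25

Baby-step giant-step with m = ceil(sqrt(44)) = 7.
Baby table (191^j mod 353 for j=0..6):
  0:1  1:191  2:122  3:4  4:58  5:135  6:16
Giant step factor: 191^(-7) ≡ 35 (mod 353).
Scan 349·35^i mod 353 for i = 0, 1, …:
  i=0: 349   i=1: 213   i=2: 42   i=3: 58
Match at i=3, j=4: a = 3·7 + 4 = 25.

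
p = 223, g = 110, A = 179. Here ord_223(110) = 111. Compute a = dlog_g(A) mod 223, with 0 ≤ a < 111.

47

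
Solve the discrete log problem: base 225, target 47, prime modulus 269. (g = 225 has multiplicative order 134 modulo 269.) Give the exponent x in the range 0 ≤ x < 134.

14

Baby-step giant-step with m = ceil(sqrt(134)) = 12.
Baby table (225^j mod 269 for j=0..11):
  0:1  1:225  2:53  3:89  4:119  5:144  6:120  7:100
  8:173  9:189  10:23  11:64
Giant step factor: 225^(-12) ≡ 190 (mod 269).
Scan 47·190^i mod 269 for i = 0, 1, …:
  i=0: 47   i=1: 53
Match at i=1, j=2: x = 1·12 + 2 = 14.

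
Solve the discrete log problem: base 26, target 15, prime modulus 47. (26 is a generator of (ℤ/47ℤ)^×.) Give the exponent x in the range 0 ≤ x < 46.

Successive powers of 26 modulo 47:
  26^0=1  26^1=26  26^2=18  26^3=45  26^4=42  26^5=11
  26^6=4  26^7=10  26^8=25  26^9=39  26^10=27  26^11=44
  26^12=16  26^13=40  26^14=6  26^15=15
So 26^15 ≡ 15 (mod 47), giving x = 15.

15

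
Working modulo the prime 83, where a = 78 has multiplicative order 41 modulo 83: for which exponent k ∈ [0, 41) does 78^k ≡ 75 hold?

32

Baby-step giant-step with m = ceil(sqrt(41)) = 7.
Baby table (78^j mod 83 for j=0..6):
  0:1  1:78  2:25  3:41  4:44  5:29  6:21
Giant step factor: 78^(-7) ≡ 49 (mod 83).
Scan 75·49^i mod 83 for i = 0, 1, …:
  i=0: 75   i=1: 23   i=2: 48   i=3: 28
  i=4: 44
Match at i=4, j=4: k = 4·7 + 4 = 32.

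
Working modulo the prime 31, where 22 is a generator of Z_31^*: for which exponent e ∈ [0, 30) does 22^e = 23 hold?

21

Successive powers of 22 modulo 31:
  22^0=1  22^1=22  22^2=19  22^3=15  22^4=20  22^5=6
  22^6=8  22^7=21  22^8=28  22^9=27  22^10=5  22^11=17
  22^12=2  22^13=13  22^14=7  22^15=30  22^16=9  22^17=12
  22^18=16  22^19=11  22^20=25  22^21=23
So 22^21 ≡ 23 (mod 31), giving e = 21.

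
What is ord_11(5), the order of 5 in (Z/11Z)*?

The order of 5 must divide p − 1 = 10 = 2 · 5.
Divisors: 1, 2, 5, 10.
Check each in increasing order: 5^1 ≡ 5;  5^2 ≡ 3;  5^5 ≡ 1.
Smallest exponent giving 1 is 5.

5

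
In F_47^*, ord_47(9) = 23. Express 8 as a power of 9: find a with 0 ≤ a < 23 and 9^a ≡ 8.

Successive powers of 9 modulo 47:
  9^0=1  9^1=9  9^2=34  9^3=24  9^4=28  9^5=17
  9^6=12  9^7=14  9^8=32  9^9=6  9^10=7  9^11=16
  9^12=3  9^13=27  9^14=8
So 9^14 ≡ 8 (mod 47), giving a = 14.

14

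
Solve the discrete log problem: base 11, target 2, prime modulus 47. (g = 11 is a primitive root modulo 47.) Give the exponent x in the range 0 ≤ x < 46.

42

Baby-step giant-step with m = ceil(sqrt(46)) = 7.
Baby table (11^j mod 47 for j=0..6):
  0:1  1:11  2:27  3:15  4:24  5:29  6:37
Giant step factor: 11^(-7) ≡ 44 (mod 47).
Scan 2·44^i mod 47 for i = 0, 1, …:
  i=0: 2   i=1: 41   i=2: 18   i=3: 40
  i=4: 21   i=5: 31   i=6: 1
Match at i=6, j=0: x = 6·7 + 0 = 42.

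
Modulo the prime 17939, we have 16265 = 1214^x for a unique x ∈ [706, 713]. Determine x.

Compute 1214^706 mod 17939 = 17669, then multiply by 1214 repeatedly:
  1214^706=17669  1214^707=13061  1214^708=15917  1214^709=2935  1214^710=11168
  1214^711=14007  1214^712=16265
Found 16265 at exponent 712.

712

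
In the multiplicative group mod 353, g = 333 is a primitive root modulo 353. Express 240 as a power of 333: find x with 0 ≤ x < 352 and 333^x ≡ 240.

222

Baby-step giant-step with m = ceil(sqrt(352)) = 19.
Baby table (333^j mod 353 for j=0..18):
  0:1  1:333  2:47  3:119  4:91  5:298  6:41  7:239
  8:162  9:290  10:201  11:216  12:269  13:268  14:288  15:241
  16:122  17:31  18:86
Giant step factor: 333^(-19) ≡ 102 (mod 353).
Scan 240·102^i mod 353 for i = 0, 1, …:
  i=0: 240   i=1: 123   i=2: 191   i=3: 67
  i=4: 127   i=5: 246   i=6: 29   i=7: 134
  i=8: 254   i=9: 139   i=10: 58   i=11: 268
Match at i=11, j=13: x = 11·19 + 13 = 222.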